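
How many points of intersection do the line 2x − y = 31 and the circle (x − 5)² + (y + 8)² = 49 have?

Substituting the line into the circle gives 5x² − 102x + 505 = 0.
Discriminant = (−102)² − 4·5·(505) = 304 > 0.
Two real roots: the line is a secant.

2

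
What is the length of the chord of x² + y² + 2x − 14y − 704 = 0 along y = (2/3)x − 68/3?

The distance from (−1, 7) to the line is 91/√13, and r² = 754.
Chord = 2√(r² − d²) = 2·√(117) = 6√13.

6√13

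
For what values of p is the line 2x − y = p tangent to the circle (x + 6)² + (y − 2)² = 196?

The line touches the circle iff its distance from (−6, 2) is 14:
|2·(−6) − 1·2 − p| / √5 = 14
|p − (−14)| = 14√5.

p = −14 ± 14√5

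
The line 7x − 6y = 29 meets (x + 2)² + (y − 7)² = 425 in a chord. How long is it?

4√85

Centre (−2, 7), r² = 425. Perpendicular distance d from centre to line = |−85| / √85 = 85/√85.
Chord = 2√(r² − d²) = 2·√(340) = 4√85.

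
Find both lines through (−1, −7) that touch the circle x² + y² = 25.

4x + 3y = −25 and 3x − 4y = 25

Write the tangent as mx − y + (−7 − m·(−1)) = 0 and set its distance from the centre to 5:
[m·(1) − (7)]² = 25(m² + 1)
12m² + 7m − 12 = 0, so m = −4/3 or m = 3/4.
Through (−1, −7) these give 4x + 3y = −25 and 3x − 4y = 25.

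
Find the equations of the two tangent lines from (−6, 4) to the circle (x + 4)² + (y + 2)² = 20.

2x − y = −16 and x + 2y = 2

A line y − (4) = m(x − (−6)) is tangent when its distance from (−4, −2) is 2√5:
(2m − (−6))² = 20(m² + 1)
2m² − 3m − 2 = 0, so m = 2 or m = −1/2.
With m = 2: 2x − y = −16. With m = −1/2: x + 2y = 2.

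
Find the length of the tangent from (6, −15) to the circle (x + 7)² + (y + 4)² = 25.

Centre (−7, −4), r² = 25. |PO|² = (13)² + (−11)² = 290.
Power of the point: PT² = |PO|² − r² = 265, so PT = √265.

√265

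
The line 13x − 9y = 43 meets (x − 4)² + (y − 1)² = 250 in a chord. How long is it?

10√10

Express y = (−43 + 13x)/9 and substitute into the circle:
250x² − 2000x − 16250 = 0  ⟹  x² − 8x − 65 = 0
x = 13 or x = −5, giving (13, 14) and (−5, −12).
|(13, 14) − (−5, −12)| = √((18)² + (26)²) = 10√10.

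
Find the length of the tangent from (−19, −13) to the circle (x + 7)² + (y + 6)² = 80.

The centre is (−7, −6) and r = 4√5. The square of the distance from P to the centre is 144 + 49 = 193.
The tangent meets the radius at right angles, so tangent² = |PO|² − r² = 193 − 80 = 113.

√113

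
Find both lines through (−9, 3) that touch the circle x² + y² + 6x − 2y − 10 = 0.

Let a tangent through (−9, 3) have slope m. Its distance from (−3, 1) must equal 2√5:
[m·(6) − (−2)]² = 20(m² + 1)
2m² + 3m − 2 = 0, so m = −2 or m = 1/2.
Through (−9, 3) these give 2x + y = −15 and x − 2y = −15.

2x + y = −15 and x − 2y = −15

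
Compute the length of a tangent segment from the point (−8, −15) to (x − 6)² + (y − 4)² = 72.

√485

The centre is (6, 4) and r = 6√2. The square of the distance from P to the centre is 196 + 361 = 557.
By the tangent–radius right angle, tangent length = √(|PO|² − r²) = √485.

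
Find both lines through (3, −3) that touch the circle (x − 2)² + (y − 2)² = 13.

2x + 3y = −3 and 3x − 2y = 15

A line y − (−3) = m(x − (3)) is tangent when its distance from (2, 2) is √13:
(−1m − (5))² = 13(m² + 1)
6m² − 5m − 6 = 0, so m = −2/3 or m = 3/2.
With m = −2/3: 2x + 3y = −3. With m = 3/2: 3x − 2y = 15.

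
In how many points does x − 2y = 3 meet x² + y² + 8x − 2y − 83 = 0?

2

Substituting the line into the circle gives 5x² + 22x − 311 = 0.
Δ = 484 − (−6220) = 6704.
Two real roots: the line is a secant.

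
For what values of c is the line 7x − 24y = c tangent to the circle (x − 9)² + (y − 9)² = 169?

Tangency holds when the distance from the centre (9, 9) to the line equals the radius 13:
|7·9 − 24·9 − c| / √625 = 13
|c − (−153)| = 13·25, so c = 172 or c = −478.

c = −478 or c = 172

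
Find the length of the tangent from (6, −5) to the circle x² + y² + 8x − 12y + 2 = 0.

3√19

With centre O = (−4, 6), |OP|² = 221 and r² = 50.
The tangent meets the radius at right angles, so tangent² = |PO|² − r² = 221 − 50 = 171.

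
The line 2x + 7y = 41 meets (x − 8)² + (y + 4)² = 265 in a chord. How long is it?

4√53

Centre (8, −4), r² = 265. Perpendicular distance d from centre to line = |−53| / √53 = 53/√53.
Chord = 2√(r² − d²) = 2·√(212) = 4√53.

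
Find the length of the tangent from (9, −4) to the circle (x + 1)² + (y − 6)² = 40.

4√10

With centre O = (−1, 6), |OP|² = 200 and r² = 40.
By the tangent–radius right angle, tangent length = √(|PO|² − r²) = √160 = 4√10.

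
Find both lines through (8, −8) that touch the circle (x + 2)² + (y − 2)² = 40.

Write the tangent as mx − y + (−8 − m·(8)) = 0 and set its distance from the centre to 2√10:
[m·(−10) − (10)]² = 40(m² + 1)
3m² + 10m + 3 = 0, so m = −1/3 or m = −3.
With m = −1/3: x + 3y = −16. With m = −3: 3x + y = 16.

x + 3y = −16 and 3x + y = 16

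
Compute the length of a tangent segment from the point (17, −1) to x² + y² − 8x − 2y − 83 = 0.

The centre is (4, 1) and r = 10. The square of the distance from P to the centre is 169 + 4 = 173.
The tangent meets the radius at right angles, so tangent² = |PO|² − r² = 173 − 100 = 73.

√73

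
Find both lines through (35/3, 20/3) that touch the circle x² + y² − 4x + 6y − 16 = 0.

5x − 2y = 45 and 2x − 5y = −10

Let a tangent through (35/3, 20/3) have slope m. Its distance from (2, −3) must equal √29:
(−29/3m − (−29/3))² = 29(m² + 1)
10m² − 29m + 10 = 0, so m = 5/2 or m = 2/5.
With m = 5/2: 5x − 2y = 45. With m = 2/5: 2x − 5y = −10.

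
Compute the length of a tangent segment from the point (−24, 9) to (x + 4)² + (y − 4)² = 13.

With centre O = (−4, 4), |OP|² = 425 and r² = 13.
Power of the point: PT² = |PO|² − r² = 412, so PT = 2√103.

2√103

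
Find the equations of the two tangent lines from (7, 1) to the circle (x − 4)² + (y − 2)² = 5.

x − 2y = 5 and 2x + y = 15

A line y − (1) = m(x − (7)) is tangent when its distance from (4, 2) is √5:
(−3m − (1))² = 5(m² + 1)
2m² + 3m − 2 = 0, so m = 1/2 or m = −2.
Through (7, 1) these give x − 2y = 5 and 2x + y = 15.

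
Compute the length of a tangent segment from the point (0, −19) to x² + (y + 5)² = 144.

The centre is (0, −5) and r = 12. The square of the distance from P to the centre is 0 + 196 = 196.
By the tangent–radius right angle, tangent length = √(|PO|² − r²) = √52 = 2√13.

2√13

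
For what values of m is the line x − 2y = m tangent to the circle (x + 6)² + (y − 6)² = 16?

m = −18 ± 4√5

For a tangent, require d(centre, line) = r = 4.
|1·(−6) − 2·6 − m| / √5 = 4
|m − (−18)| = 4√5.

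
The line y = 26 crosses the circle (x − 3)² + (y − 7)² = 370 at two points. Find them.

From the line, y = 26. Substituting:
x² − 6x = 0
x = 6 or x = 0, giving (6, 26) and (0, 26).

(0, 26) and (6, 26)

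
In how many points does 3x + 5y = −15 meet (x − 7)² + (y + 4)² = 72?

Centre (7, −4), r² = 72. Distance² from centre to line = (16)²/34 = 128/17.
Since d² < r², the line cuts the circle twice.

2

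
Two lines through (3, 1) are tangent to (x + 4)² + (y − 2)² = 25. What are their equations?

A line y − (1) = m(x − (3)) is tangent when its distance from (−4, 2) is 5:
[m·(−7) − (1)]² = 25(m² + 1)
12m² + 7m − 12 = 0, so m = −4/3 or m = 3/4.
With m = −4/3: 4x + 3y = 15. With m = 3/4: 3x − 4y = 5.

4x + 3y = 15 and 3x − 4y = 5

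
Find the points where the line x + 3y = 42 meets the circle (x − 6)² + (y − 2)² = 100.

(6, 12) and (12, 10)

From the line, y = (42 − x)/3. Substituting:
10x² − 180x + 720 = 0  ⟹  x² − 18x + 72 = 0
x = 12 or x = 6, giving (12, 10) and (6, 12).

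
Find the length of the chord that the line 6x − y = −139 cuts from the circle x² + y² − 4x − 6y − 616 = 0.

Substitute y = 6x + 139:
37x² + 1628x + 17871 = 0  ⟹  x² + 44x + 483 = 0
x = −21 or x = −23, giving (−21, 13) and (−23, 1).
Chord length = distance between (−21, 13) and (−23, 1) = √148 = 2√37.

2√37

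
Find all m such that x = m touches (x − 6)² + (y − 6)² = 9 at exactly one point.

m = 3 or m = 9

For a tangent, require d(centre, line) = r = 3.
|1·6 + 0·6 − m| / √1 = 3
|m − (6)| = 3, so m = 9 or m = 3.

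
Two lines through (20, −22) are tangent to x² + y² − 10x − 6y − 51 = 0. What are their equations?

9x + 2y = 136 and 6x + 7y = −34

A line y − (−22) = m(x − (20)) is tangent when its distance from (5, 3) is √85:
[m·(−15) − (25)]² = 85(m² + 1)
14m² + 75m + 54 = 0, so m = −9/2 or m = −6/7.
With m = −9/2: 9x + 2y = 136. With m = −6/7: 6x + 7y = −34.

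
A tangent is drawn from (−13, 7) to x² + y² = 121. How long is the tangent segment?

√97

With centre O = (0, 0), |OP|² = 218 and r² = 121.
The tangent meets the radius at right angles, so tangent² = |PO|² − r² = 218 − 121 = 97.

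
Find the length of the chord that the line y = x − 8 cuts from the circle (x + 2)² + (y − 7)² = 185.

The distance from (−2, 7) to the line is 17/√2, and r² = 185.
Half the chord is √(r² − d²) = √(81/2), so the full chord is 9√2.

9√2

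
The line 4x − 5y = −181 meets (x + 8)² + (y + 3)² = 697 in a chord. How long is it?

Centre (−8, −3), r² = 697. Perpendicular distance d from centre to line = |164| / √41 = 164/√41.
Chord = 2√(r² − d²) = 2·√(41) = 2√41.

2√41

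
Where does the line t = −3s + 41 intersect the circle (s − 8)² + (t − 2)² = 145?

Express t = −3s + 41 and substitute into the circle:
10s² − 250s + 1440 = 0  ⟹  s² − 25s + 144 = 0
s = 16 or s = 9, giving (16, −7) and (9, 14).

(9, 14) and (16, −7)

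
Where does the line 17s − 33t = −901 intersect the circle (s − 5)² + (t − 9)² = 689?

(−20, 17) and (13, 34)

Substitute t = (901 + 17s)/33:
1378s² + 9646s − 358280 = 0  ⟹  s² + 7s − 260 = 0
s = 13 or s = −20, giving (13, 34) and (−20, 17).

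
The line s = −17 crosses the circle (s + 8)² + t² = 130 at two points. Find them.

The line gives s = −17. Substituting into the circle:
t² − 49 = 0
t = 7 or t = −7, giving (−17, 7) and (−17, −7).

(−17, −7) and (−17, 7)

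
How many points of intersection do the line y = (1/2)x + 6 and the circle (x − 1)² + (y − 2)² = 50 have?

2

Substituting the line into the circle gives 5x² + 8x − 132 = 0.
Discriminant = (8)² − 4·5·(−132) = 2704 > 0.
Two real roots: the line is a secant.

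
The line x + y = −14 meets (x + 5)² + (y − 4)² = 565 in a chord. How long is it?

31√2

The distance from (−5, 4) to the line is 13/√2, and r² = 565.
Chord = 2√(r² − d²) = 2·√(961/2) = 31√2.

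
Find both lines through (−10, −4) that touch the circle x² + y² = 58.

Let a tangent through (−10, −4) have slope m. Its distance from (0, 0) must equal √58:
(10m − (4))² = 58(m² + 1)
21m² − 40m − 21 = 0, so m = −3/7 or m = 7/3.
With m = −3/7: 3x + 7y = −58. With m = 7/3: 7x − 3y = −58.

3x + 7y = −58 and 7x − 3y = −58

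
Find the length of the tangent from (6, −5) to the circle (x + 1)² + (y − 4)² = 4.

The centre is (−1, 4) and r = 2. The square of the distance from P to the centre is 49 + 81 = 130.
By the tangent–radius right angle, tangent length = √(|PO|² − r²) = √126 = 3√14.

3√14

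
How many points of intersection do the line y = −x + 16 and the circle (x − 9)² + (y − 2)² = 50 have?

Substituting the line into the circle gives 2x² − 46x + 227 = 0.
Δ = 2116 − 1816 = 300.
Two real roots: the line is a secant.

2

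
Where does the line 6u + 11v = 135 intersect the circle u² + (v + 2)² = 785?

From the line, v = (135 − 6u)/11. Substituting:
157u² − 1884u − 70336 = 0  ⟹  u² − 12u − 448 = 0
u = 28 or u = −16, giving (28, −3) and (−16, 21).

(−16, 21) and (28, −3)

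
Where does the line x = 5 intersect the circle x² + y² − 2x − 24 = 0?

The line gives x = 5. Substituting into the circle:
y² − 9 = 0
y = 3 or y = −3, giving (5, 3) and (5, −3).

(5, −3) and (5, 3)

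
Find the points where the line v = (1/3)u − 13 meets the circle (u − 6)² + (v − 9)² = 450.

(3, −12) and (21, −6)

Express v = (−39 + u)/3 and substitute into the circle:
10u² − 240u + 630 = 0  ⟹  u² − 24u + 63 = 0
u = 21 or u = 3, giving (21, −6) and (3, −12).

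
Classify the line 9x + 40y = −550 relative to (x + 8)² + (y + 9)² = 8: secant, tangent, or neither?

d² = (9·(−8) + 40·(−9) − (−550))²/1681 = 13924/1681; r² = 8.
Since d² > r², the line lies outside the circle.

neither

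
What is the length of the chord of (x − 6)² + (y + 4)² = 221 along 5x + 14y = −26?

Substitute y = (−26 − 5x)/14:
221x² − 2652x − 35360 = 0  ⟹  x² − 12x − 160 = 0
x = 20 or x = −8, giving (20, −9) and (−8, 1).
Chord length = distance between (20, −9) and (−8, 1) = √884 = 2√221.

2√221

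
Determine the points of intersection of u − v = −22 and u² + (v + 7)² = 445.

(−18, 4) and (−11, 11)

From the line, v = u + 22. Substituting:
2u² + 58u + 396 = 0  ⟹  u² + 29u + 198 = 0
u = −11 or u = −18, giving (−11, 11) and (−18, 4).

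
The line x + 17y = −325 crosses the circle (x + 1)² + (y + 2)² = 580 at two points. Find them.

From the line, y = (−325 − x)/17. Substituting:
290x² + 1160x − 82650 = 0  ⟹  x² + 4x − 285 = 0
x = 15 or x = −19, giving (15, −20) and (−19, −18).

(−19, −18) and (15, −20)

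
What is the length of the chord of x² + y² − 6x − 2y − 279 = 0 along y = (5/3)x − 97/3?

The distance from (3, 1) to the line is 85/√34, and r² = 289.
Chord = 2√(r² − d²) = 2·√(153/2) = 3√34.

3√34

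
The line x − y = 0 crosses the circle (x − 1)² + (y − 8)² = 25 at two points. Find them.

(4, 4) and (5, 5)

From the line, y = x. Substituting:
2x² − 18x + 40 = 0  ⟹  x² − 9x + 20 = 0
x = 5 or x = 4, giving (5, 5) and (4, 4).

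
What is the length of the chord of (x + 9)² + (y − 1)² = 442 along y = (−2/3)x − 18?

10√13

The distance from (−9, 1) to the line is 39/√13, and r² = 442.
Chord = 2√(r² − d²) = 2·√(325) = 10√13.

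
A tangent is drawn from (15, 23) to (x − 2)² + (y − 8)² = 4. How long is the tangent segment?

Centre (2, 8), r² = 4. |PO|² = (13)² + (15)² = 394.
Power of the point: PT² = |PO|² − r² = 390, so PT = √390.

√390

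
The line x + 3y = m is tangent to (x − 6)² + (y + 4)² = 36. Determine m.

For a tangent, require d(centre, line) = r = 6.
|1·6 + 3·(−4) − m| / √10 = 6
|m − (−6)| = 6√10.

m = −6 ± 6√10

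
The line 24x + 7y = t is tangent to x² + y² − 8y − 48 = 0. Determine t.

Tangency holds when the distance from the centre (0, 4) to the line equals the radius 8:
|24·0 + 7·4 − t| / √625 = 8
|t − (28)| = 8·25, so t = 228 or t = −172.

t = −172 or t = 228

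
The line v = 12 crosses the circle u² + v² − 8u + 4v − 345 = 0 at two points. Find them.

From the line, v = 12. Substituting:
u² − 8u − 153 = 0
u = 17 or u = −9, giving (17, 12) and (−9, 12).

(−9, 12) and (17, 12)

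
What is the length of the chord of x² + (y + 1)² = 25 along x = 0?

The distance from (0, −1) to the line is 0, and r² = 25.
Chord = 2√(r² − d²) = 2·√(25) = 10.

10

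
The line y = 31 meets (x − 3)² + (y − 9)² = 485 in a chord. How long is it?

2

The distance from (3, 9) to the line is 22, and r² = 485.
Half the chord is √(r² − d²) = √(1), so the full chord is 2.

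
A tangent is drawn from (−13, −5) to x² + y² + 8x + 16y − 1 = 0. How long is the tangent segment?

3

Centre (−4, −8), r² = 81. |PO|² = (−9)² + (3)² = 90.
The tangent meets the radius at right angles, so tangent² = |PO|² − r² = 90 − 81 = 9.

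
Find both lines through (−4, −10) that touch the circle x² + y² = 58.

7x + 3y = −58 and 3x − 7y = 58

A line y − (−10) = m(x − (−4)) is tangent when its distance from (0, 0) is √58:
[m·(4) − (10)]² = 58(m² + 1)
21m² + 40m − 21 = 0, so m = −7/3 or m = 3/7.
Through (−4, −10) these give 7x + 3y = −58 and 3x − 7y = 58.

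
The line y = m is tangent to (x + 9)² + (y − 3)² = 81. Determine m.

m = −6 or m = 12

For a tangent, require d(centre, line) = r = 9.
|0·(−9) + 1·3 − m| / √1 = 9
|m − (3)| = 9, so m = 12 or m = −6.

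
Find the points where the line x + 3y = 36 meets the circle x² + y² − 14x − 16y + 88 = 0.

Substitute y = (36 − x)/3:
10x² − 150x + 360 = 0  ⟹  x² − 15x + 36 = 0
x = 12 or x = 3, giving (12, 8) and (3, 11).

(3, 11) and (12, 8)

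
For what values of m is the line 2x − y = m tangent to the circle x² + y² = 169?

m = ±13√5

Tangency holds when the distance from the centre (0, 0) to the line equals the radius 13:
|2·0 − 1·0 − m| / √5 = 13
|m| = 13√5.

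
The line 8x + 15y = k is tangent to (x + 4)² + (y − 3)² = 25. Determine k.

For a tangent, require d(centre, line) = r = 5.
|8·(−4) + 15·3 − k| / √289 = 5
|k − (13)| = 5·17, so k = 98 or k = −72.

k = −72 or k = 98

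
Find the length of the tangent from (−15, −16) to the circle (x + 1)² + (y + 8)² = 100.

With centre O = (−1, −8), |OP|² = 260 and r² = 100.
By the tangent–radius right angle, tangent length = √(|PO|² − r²) = √160 = 4√10.

4√10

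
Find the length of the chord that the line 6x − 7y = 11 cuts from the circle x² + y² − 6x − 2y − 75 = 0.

Centre (3, 1), r² = 85. Perpendicular distance d from centre to line = |0| / √85 = 0/√85.
Chord = 2√(r² − d²) = 2·√(85) = 2√85.

2√85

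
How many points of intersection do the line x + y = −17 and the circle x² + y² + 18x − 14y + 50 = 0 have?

Substituting the line into the circle gives 2x² + 66x + 577 = 0.
Discriminant = (66)² − 4·2·(577) = −260 < 0.
No real roots: the line does not meet the circle.

0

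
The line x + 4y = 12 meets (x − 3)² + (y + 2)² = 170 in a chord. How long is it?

Centre (3, −2), r² = 170. Perpendicular distance d from centre to line = |−17| / √17 = 17/√17.
Chord = 2√(r² − d²) = 2·√(153) = 6√17.

6√17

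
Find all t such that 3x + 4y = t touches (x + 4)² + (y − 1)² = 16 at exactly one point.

The line touches the circle iff its distance from (−4, 1) is 4:
|3·(−4) + 4·1 − t| / √25 = 4
|t − (−8)| = 4·5, so t = 12 or t = −28.

t = −28 or t = 12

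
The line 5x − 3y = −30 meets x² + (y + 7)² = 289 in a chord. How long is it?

Substitute y = (30 + 5x)/3:
34x² + 510x = 0  ⟹  x² + 15x = 0
x = 0 or x = −15, giving (0, 10) and (−15, −15).
Chord length = distance between (0, 10) and (−15, −15) = √850 = 5√34.

5√34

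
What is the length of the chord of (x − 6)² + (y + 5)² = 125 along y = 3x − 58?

√10

Centre (6, −5), r² = 125. Perpendicular distance d from centre to line = |−35| / √10 = 35/√10.
Chord = 2√(r² − d²) = 2·√(5/2) = √10.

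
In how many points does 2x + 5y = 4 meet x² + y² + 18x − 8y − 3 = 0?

Substituting the line into the circle gives 29x² + 514x − 219 = 0.
Δ = 264196 − (−25404) = 289600.
Two real roots: the line is a secant.

2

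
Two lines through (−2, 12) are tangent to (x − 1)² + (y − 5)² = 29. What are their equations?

5x − 2y = −34 and 2x + 5y = 56

A line y − (12) = m(x − (−2)) is tangent when its distance from (1, 5) is √29:
(3m − (−7))² = 29(m² + 1)
10m² − 21m − 10 = 0, so m = 5/2 or m = −2/5.
With m = 5/2: 5x − 2y = −34. With m = −2/5: 2x + 5y = 56.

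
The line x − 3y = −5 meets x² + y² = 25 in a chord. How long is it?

The distance from (0, 0) to the line is 5/√10, and r² = 25.
Half the chord is √(r² − d²) = √(45/2), so the full chord is 3√10.

3√10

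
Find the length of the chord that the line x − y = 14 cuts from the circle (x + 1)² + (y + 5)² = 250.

20√2

From the line, y = x − 14. Substituting:
2x² − 16x − 168 = 0  ⟹  x² − 8x − 84 = 0
x = 14 or x = −6, giving (14, 0) and (−6, −20).
|(14, 0) − (−6, −20)| = √((20)² + (20)²) = 20√2.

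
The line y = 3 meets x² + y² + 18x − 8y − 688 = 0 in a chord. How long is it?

56

Centre (−9, 4), r² = 785. Perpendicular distance d from centre to line = |1| / √1 = 1.
Half the chord is √(r² − d²) = √(784), so the full chord is 56.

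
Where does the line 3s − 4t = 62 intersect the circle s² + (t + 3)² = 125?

From the line, t = (−62 + 3s)/4. Substituting:
25s² − 300s + 500 = 0  ⟹  s² − 12s + 20 = 0
s = 10 or s = 2, giving (10, −8) and (2, −14).

(2, −14) and (10, −8)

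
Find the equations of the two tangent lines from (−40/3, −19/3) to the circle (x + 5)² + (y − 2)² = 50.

7x − y = −87 and x − 7y = 31

A line y − (−19/3) = m(x − (−40/3)) is tangent when its distance from (−5, 2) is 5√2:
(25/3m − (25/3))² = 50(m² + 1)
7m² − 50m + 7 = 0, so m = 7 or m = 1/7.
Through (−40/3, −19/3) these give 7x − y = −87 and x − 7y = 31.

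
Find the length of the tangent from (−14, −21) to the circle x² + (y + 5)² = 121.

√331

With centre O = (0, −5), |OP|² = 452 and r² = 121.
The tangent meets the radius at right angles, so tangent² = |PO|² − r² = 452 − 121 = 331.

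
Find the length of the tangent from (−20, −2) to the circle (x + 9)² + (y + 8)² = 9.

2√37

Centre (−9, −8), r² = 9. |PO|² = (−11)² + (6)² = 157.
By the tangent–radius right angle, tangent length = √(|PO|² − r²) = √148 = 2√37.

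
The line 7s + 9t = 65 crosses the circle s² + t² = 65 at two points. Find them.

Express t = (65 − 7s)/9 and substitute into the circle:
130s² − 910s − 1040 = 0  ⟹  s² − 7s − 8 = 0
s = 8 or s = −1, giving (8, 1) and (−1, 8).

(−1, 8) and (8, 1)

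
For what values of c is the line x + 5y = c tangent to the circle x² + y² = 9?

c = ±3√26

Tangency holds when the distance from the centre (0, 0) to the line equals the radius 3:
|1·0 + 5·0 − c| / √26 = 3
|c| = 3√26.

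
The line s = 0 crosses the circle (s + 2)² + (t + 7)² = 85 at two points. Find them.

(0, −16) and (0, 2)

The line gives s = 0. Substituting into the circle:
t² + 14t − 32 = 0
t = 2 or t = −16, giving (0, 2) and (0, −16).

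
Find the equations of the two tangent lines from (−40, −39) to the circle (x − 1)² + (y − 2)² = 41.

4x − 5y = 35 and 5x − 4y = −44

A line y − (−39) = m(x − (−40)) is tangent when its distance from (1, 2) is √41:
(41m − (41))² = 41(m² + 1)
20m² − 41m + 20 = 0, so m = 4/5 or m = 5/4.
With m = 4/5: 4x − 5y = 35. With m = 5/4: 5x − 4y = −44.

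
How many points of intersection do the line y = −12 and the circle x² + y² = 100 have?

0

Centre (0, 0), r² = 100. Distance² from centre to line = (12)² = 144.
Since d² > r², the line lies outside the circle.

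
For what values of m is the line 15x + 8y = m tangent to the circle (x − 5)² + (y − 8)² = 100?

Tangency holds when the distance from the centre (5, 8) to the line equals the radius 10:
|15·5 + 8·8 − m| / √289 = 10
|m − (139)| = 10·17, so m = 309 or m = −31.

m = −31 or m = 309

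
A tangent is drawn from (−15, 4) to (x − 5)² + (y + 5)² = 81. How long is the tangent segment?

Centre (5, −5), r² = 81. |PO|² = (−20)² + (9)² = 481.
Power of the point: PT² = |PO|² − r² = 400, so PT = 20.

20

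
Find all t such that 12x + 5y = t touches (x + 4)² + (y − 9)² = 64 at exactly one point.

t = −107 or t = 101

The line touches the circle iff its distance from (−4, 9) is 8:
|12·(−4) + 5·9 − t| / √169 = 8
|t − (−3)| = 8·13, so t = 101 or t = −107.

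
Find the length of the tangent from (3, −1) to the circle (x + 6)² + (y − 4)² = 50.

2√14

Centre (−6, 4), r² = 50. |PO|² = (9)² + (−5)² = 106.
The tangent meets the radius at right angles, so tangent² = |PO|² − r² = 106 − 50 = 56.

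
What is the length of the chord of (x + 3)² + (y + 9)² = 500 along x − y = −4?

30√2

The distance from (−3, −9) to the line is 10/√2, and r² = 500.
Chord = 2√(r² − d²) = 2·√(450) = 30√2.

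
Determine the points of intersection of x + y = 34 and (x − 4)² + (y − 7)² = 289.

Express y = −x + 34 and substitute into the circle:
2x² − 62x + 456 = 0  ⟹  x² − 31x + 228 = 0
x = 19 or x = 12, giving (19, 15) and (12, 22).

(12, 22) and (19, 15)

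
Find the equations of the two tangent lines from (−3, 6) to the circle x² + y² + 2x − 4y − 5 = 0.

x + 3y = 15 and 3x − y = −15

A line y − (6) = m(x − (−3)) is tangent when its distance from (−1, 2) is √10:
(2m − (−4))² = 10(m² + 1)
3m² − 8m − 3 = 0, so m = −1/3 or m = 3.
Through (−3, 6) these give x + 3y = 15 and 3x − y = −15.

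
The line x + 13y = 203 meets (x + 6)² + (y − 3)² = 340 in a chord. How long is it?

2√170

Centre (−6, 3), r² = 340. Perpendicular distance d from centre to line = |−170| / √170 = 170/√170.
Half the chord is √(r² − d²) = √(170), so the full chord is 2√170.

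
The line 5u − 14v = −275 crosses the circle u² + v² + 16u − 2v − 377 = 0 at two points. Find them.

Substitute v = (275 + 5u)/14:
221u² + 5746u − 5967 = 0  ⟹  u² + 26u − 27 = 0
u = 1 or u = −27, giving (1, 20) and (−27, 10).

(−27, 10) and (1, 20)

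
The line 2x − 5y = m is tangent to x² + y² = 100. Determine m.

m = ±10√29

For a tangent, require d(centre, line) = r = 10.
|2·0 − 5·0 − m| / √29 = 10
|m| = 10√29.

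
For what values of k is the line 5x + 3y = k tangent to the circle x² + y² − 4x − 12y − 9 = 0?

Tangency holds when the distance from the centre (2, 6) to the line equals the radius 7:
|5·2 + 3·6 − k| / √34 = 7
|k − (28)| = 7√34.

k = 28 ± 7√34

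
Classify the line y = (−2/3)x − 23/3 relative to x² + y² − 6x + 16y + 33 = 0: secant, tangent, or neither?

secant

Centre (3, −8), r² = 40. Distance² from centre to line = (5)²/13 = 25/13.
Since d² < r², the line cuts the circle twice.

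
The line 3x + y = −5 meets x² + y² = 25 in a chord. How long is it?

The distance from (0, 0) to the line is 5/√10, and r² = 25.
Half the chord is √(r² − d²) = √(45/2), so the full chord is 3√10.

3√10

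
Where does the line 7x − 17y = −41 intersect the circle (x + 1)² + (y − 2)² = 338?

Express y = (41 + 7x)/17 and substitute into the circle:
338x² + 676x − 97344 = 0  ⟹  x² + 2x − 288 = 0
x = 16 or x = −18, giving (16, 9) and (−18, −5).

(−18, −5) and (16, 9)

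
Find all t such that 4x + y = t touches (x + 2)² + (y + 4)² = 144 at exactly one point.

Tangency holds when the distance from the centre (−2, −4) to the line equals the radius 12:
|4·(−2) + 1·(−4) − t| / √17 = 12
|t − (−12)| = 12√17.

t = −12 ± 12√17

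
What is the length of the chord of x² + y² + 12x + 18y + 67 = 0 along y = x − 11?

6√2

From the line, y = x − 11. Substituting:
2x² + 8x − 10 = 0  ⟹  x² + 4x − 5 = 0
x = 1 or x = −5, giving (1, −10) and (−5, −16).
|(1, −10) − (−5, −16)| = √((6)² + (6)²) = 6√2.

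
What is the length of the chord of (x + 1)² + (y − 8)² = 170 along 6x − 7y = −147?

2√85

Centre (−1, 8), r² = 170. Perpendicular distance d from centre to line = |85| / √85 = 85/√85.
Chord = 2√(r² − d²) = 2·√(85) = 2√85.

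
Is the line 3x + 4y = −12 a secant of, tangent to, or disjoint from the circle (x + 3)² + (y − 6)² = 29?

d² = (3·(−3) + 4·6 − (−12))²/25 = 729/25; r² = 29.
Since d² > r², the line lies outside the circle.

disjoint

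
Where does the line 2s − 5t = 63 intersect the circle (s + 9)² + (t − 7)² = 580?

Express t = (−63 + 2s)/5 and substitute into the circle:
29s² + 58s − 2871 = 0  ⟹  s² + 2s − 99 = 0
s = 9 or s = −11, giving (9, −9) and (−11, −17).

(−11, −17) and (9, −9)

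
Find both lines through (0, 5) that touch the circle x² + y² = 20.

x − 2y = −10 and x + 2y = 10

Write the tangent as mx − y + (5 − m·(0)) = 0 and set its distance from the centre to 2√5:
[m·(0) − (−5)]² = 20(m² + 1)
4m² − 1 = 0, so m = 1/2 or m = −1/2.
Through (0, 5) these give x − 2y = −10 and x + 2y = 10.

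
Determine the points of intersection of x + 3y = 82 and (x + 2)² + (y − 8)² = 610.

From the line, y = (82 − x)/3. Substituting:
10x² − 80x − 2090 = 0  ⟹  x² − 8x − 209 = 0
x = 19 or x = −11, giving (19, 21) and (−11, 31).

(−11, 31) and (19, 21)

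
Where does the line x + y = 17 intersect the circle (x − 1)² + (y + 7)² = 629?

(−1, 18) and (26, −9)

Substitute y = −x + 17:
2x² − 50x − 52 = 0  ⟹  x² − 25x − 26 = 0
x = 26 or x = −1, giving (26, −9) and (−1, 18).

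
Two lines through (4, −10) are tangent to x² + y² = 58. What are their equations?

7x − 3y = 58 and 3x + 7y = −58

A line y − (−10) = m(x − (4)) is tangent when its distance from (0, 0) is √58:
(−4m − (10))² = 58(m² + 1)
21m² − 40m − 21 = 0, so m = 7/3 or m = −3/7.
With m = 7/3: 7x − 3y = 58. With m = −3/7: 3x + 7y = −58.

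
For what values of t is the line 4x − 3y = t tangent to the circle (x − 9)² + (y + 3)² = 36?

t = 15 or t = 75

Tangency holds when the distance from the centre (9, −3) to the line equals the radius 6:
|4·9 − 3·(−3) − t| / √25 = 6
|t − (45)| = 6·5, so t = 75 or t = 15.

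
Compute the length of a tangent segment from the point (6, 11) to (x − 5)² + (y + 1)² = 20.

5√5

With centre O = (5, −1), |OP|² = 145 and r² = 20.
Power of the point: PT² = |PO|² − r² = 125, so PT = 5√5.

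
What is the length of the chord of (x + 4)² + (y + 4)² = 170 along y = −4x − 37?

6√17

Centre (−4, −4), r² = 170. Perpendicular distance d from centre to line = |17| / √17 = 17/√17.
Chord = 2√(r² − d²) = 2·√(153) = 6√17.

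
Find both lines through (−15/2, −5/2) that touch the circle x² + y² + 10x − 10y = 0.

Let a tangent through (−15/2, −5/2) have slope m. Its distance from (−5, 5) must equal 5√2:
[m·(5/2) − (15/2)]² = 50(m² + 1)
7m² + 6m − 1 = 0, so m = −1 or m = 1/7.
With m = −1: x + y = −10. With m = 1/7: x − 7y = 10.

x + y = −10 and x − 7y = 10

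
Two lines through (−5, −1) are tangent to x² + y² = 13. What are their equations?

Let a tangent through (−5, −1) have slope m. Its distance from (0, 0) must equal √13:
(5m − (1))² = 13(m² + 1)
6m² − 5m − 6 = 0, so m = 3/2 or m = −2/3.
With m = 3/2: 3x − 2y = −13. With m = −2/3: 2x + 3y = −13.

3x − 2y = −13 and 2x + 3y = −13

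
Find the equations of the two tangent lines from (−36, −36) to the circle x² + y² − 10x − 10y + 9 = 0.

4x − 5y = 36 and 5x − 4y = −36

Write the tangent as mx − y + (−36 − m·(−36)) = 0 and set its distance from the centre to √41:
[m·(41) − (41)]² = 41(m² + 1)
20m² − 41m + 20 = 0, so m = 4/5 or m = 5/4.
Through (−36, −36) these give 4x − 5y = 36 and 5x − 4y = −36.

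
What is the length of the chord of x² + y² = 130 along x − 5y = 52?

2√26

Centre (0, 0), r² = 130. Perpendicular distance d from centre to line = |−52| / √26 = 52/√26.
Chord = 2√(r² − d²) = 2·√(26) = 2√26.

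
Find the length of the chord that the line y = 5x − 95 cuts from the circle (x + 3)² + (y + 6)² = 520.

4√26

Express y = 5x − 95 and substitute into the circle:
26x² − 884x + 7410 = 0  ⟹  x² − 34x + 285 = 0
x = 19 or x = 15, giving (19, 0) and (15, −20).
Chord length = distance between (19, 0) and (15, −20) = √416 = 4√26.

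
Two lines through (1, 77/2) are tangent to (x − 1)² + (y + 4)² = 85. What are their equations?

Let a tangent through (1, 77/2) have slope m. Its distance from (1, −4) must equal √85:
(0m − (−85/2))² = 85(m² + 1)
4m² − 81 = 0, so m = 9/2 or m = −9/2.
With m = 9/2: 9x − 2y = −68. With m = −9/2: 9x + 2y = 86.

9x − 2y = −68 and 9x + 2y = 86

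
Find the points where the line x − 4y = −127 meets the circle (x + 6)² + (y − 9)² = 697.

(−27, 25) and (5, 33)

Express y = (127 + x)/4 and substitute into the circle:
17x² + 374x − 2295 = 0  ⟹  x² + 22x − 135 = 0
x = 5 or x = −27, giving (5, 33) and (−27, 25).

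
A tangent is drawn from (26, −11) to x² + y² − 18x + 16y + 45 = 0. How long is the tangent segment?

3√22

Centre (9, −8), r² = 100. |PO|² = (17)² + (−3)² = 298.
The tangent meets the radius at right angles, so tangent² = |PO|² − r² = 298 − 100 = 198.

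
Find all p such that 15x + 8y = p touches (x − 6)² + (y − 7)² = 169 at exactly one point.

Tangency holds when the distance from the centre (6, 7) to the line equals the radius 13:
|15·6 + 8·7 − p| / √289 = 13
|p − (146)| = 13·17, so p = 367 or p = −75.

p = −75 or p = 367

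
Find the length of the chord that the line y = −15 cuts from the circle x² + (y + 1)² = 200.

4

Express y = −15 and substitute into the circle:
x² − 4 = 0
x = 2 or x = −2, giving (2, −15) and (−2, −15).
Chord length = distance between (2, −15) and (−2, −15) = √16 = 4.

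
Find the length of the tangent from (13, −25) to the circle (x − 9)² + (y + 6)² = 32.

The centre is (9, −6) and r = 4√2. The square of the distance from P to the centre is 16 + 361 = 377.
By the tangent–radius right angle, tangent length = √(|PO|² − r²) = √345.

√345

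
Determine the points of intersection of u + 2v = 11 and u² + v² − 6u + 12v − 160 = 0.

From the line, v = (11 − u)/2. Substituting:
5u² − 70u − 255 = 0  ⟹  u² − 14u − 51 = 0
u = 17 or u = −3, giving (17, −3) and (−3, 7).

(−3, 7) and (17, −3)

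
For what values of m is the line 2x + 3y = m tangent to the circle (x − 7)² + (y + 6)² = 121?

m = −4 ± 11√13

For a tangent, require d(centre, line) = r = 11.
|2·7 + 3·(−6) − m| / √13 = 11
|m − (−4)| = 11√13.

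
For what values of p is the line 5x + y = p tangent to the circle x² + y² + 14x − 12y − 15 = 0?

For a tangent, require d(centre, line) = r = 10.
|5·(−7) + 1·6 − p| / √26 = 10
|p − (−29)| = 10√26.

p = −29 ± 10√26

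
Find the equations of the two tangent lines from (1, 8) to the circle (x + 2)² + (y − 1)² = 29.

A line y − (8) = m(x − (1)) is tangent when its distance from (−2, 1) is √29:
[m·(−3) − (−7)]² = 29(m² + 1)
10m² + 21m − 10 = 0, so m = −5/2 or m = 2/5.
With m = −5/2: 5x + 2y = 21. With m = 2/5: 2x − 5y = −38.

5x + 2y = 21 and 2x − 5y = −38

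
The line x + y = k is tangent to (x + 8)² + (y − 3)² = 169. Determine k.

k = −5 ± 13√2

The line touches the circle iff its distance from (−8, 3) is 13:
|1·(−8) + 1·3 − k| / √2 = 13
|k − (−5)| = 13√2.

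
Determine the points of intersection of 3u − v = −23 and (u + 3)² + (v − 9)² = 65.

From the line, v = 3u + 23. Substituting:
10u² + 90u + 140 = 0  ⟹  u² + 9u + 14 = 0
u = −2 or u = −7, giving (−2, 17) and (−7, 2).

(−7, 2) and (−2, 17)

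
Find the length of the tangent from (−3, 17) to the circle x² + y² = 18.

Centre (0, 0), r² = 18. |PO|² = (−3)² + (17)² = 298.
The tangent meets the radius at right angles, so tangent² = |PO|² − r² = 298 − 18 = 280.

2√70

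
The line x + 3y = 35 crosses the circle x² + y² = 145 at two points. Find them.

(−1, 12) and (8, 9)

Express y = (35 − x)/3 and substitute into the circle:
10x² − 70x − 80 = 0  ⟹  x² − 7x − 8 = 0
x = 8 or x = −1, giving (8, 9) and (−1, 12).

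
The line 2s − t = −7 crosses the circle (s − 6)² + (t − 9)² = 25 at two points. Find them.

(1, 9) and (3, 13)

Substitute t = 2s + 7:
5s² − 20s + 15 = 0  ⟹  s² − 4s + 3 = 0
s = 3 or s = 1, giving (3, 13) and (1, 9).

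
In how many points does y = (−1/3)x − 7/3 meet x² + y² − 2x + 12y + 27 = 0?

1

Substituting the line into the circle gives 10x² − 40x + 40 = 0.
Δ = 1600 − 1600 = 0.
A repeated root: the line is tangent.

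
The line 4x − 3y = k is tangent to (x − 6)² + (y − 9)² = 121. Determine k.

Tangency holds when the distance from the centre (6, 9) to the line equals the radius 11:
|4·6 − 3·9 − k| / √25 = 11
|k − (−3)| = 11·5, so k = 52 or k = −58.

k = −58 or k = 52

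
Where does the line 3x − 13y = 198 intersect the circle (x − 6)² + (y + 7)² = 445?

Substitute y = (−198 + 3x)/13:
178x² − 2670x − 57672 = 0  ⟹  x² − 15x − 324 = 0
x = 27 or x = −12, giving (27, −9) and (−12, −18).

(−12, −18) and (27, −9)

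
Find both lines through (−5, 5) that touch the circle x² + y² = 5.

A line y − (5) = m(x − (−5)) is tangent when its distance from (0, 0) is √5:
[m·(5) − (−5)]² = 5(m² + 1)
2m² + 5m + 2 = 0, so m = −1/2 or m = −2.
Through (−5, 5) these give x + 2y = 5 and 2x + y = −5.

x + 2y = 5 and 2x + y = −5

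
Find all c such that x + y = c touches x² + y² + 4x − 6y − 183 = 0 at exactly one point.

For a tangent, require d(centre, line) = r = 14.
|1·(−2) + 1·3 − c| / √2 = 14
|c − (1)| = 14√2.

c = 1 ± 14√2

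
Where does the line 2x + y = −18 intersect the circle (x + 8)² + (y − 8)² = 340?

Substitute y = −2x − 18:
5x² + 120x + 400 = 0  ⟹  x² + 24x + 80 = 0
x = −4 or x = −20, giving (−4, −10) and (−20, 22).

(−20, 22) and (−4, −10)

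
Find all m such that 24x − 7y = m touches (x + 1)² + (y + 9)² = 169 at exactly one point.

m = −286 or m = 364

For a tangent, require d(centre, line) = r = 13.
|24·(−1) − 7·(−9) − m| / √625 = 13
|m − (39)| = 13·25, so m = 364 or m = −286.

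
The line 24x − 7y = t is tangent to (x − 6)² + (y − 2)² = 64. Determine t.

t = −70 or t = 330

Tangency holds when the distance from the centre (6, 2) to the line equals the radius 8:
|24·6 − 7·2 − t| / √625 = 8
|t − (130)| = 8·25, so t = 330 or t = −70.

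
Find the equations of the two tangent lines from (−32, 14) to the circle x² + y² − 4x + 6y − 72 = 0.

6x + 7y = −94 and 2x + 9y = 62

Let a tangent through (−32, 14) have slope m. Its distance from (2, −3) must equal √85:
(34m − (−17))² = 85(m² + 1)
63m² + 68m + 12 = 0, so m = −6/7 or m = −2/9.
With m = −6/7: 6x + 7y = −94. With m = −2/9: 2x + 9y = 62.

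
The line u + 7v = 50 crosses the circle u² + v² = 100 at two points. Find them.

(−6, 8) and (8, 6)

From the line, v = (50 − u)/7. Substituting:
50u² − 100u − 2400 = 0  ⟹  u² − 2u − 48 = 0
u = 8 or u = −6, giving (8, 6) and (−6, 8).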